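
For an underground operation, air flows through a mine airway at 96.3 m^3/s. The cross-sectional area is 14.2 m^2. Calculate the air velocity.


6.7817 m/s

Velocity = flow rate / cross-sectional area
= 96.3 / 14.2
= 6.7817 m/s


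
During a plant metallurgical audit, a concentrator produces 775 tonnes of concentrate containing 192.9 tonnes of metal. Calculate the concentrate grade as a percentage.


24.8903%

Grade = (metal in concentrate / concentrate mass) * 100
= (192.9 / 775) * 100
= 0.2489032258 * 100
= 24.8903%


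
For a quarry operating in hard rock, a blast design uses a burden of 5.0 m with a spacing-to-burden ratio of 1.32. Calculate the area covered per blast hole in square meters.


33.0 m^2

First, find the spacing:
Spacing = burden * ratio = 5.0 * 1.32
= 6.6 m
Then, calculate the area:
Area = burden * spacing = 5.0 * 6.6
= 33.0 m^2


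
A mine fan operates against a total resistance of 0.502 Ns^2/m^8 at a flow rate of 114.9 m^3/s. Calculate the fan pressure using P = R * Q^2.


Compute Q^2:
Q^2 = 114.9^2 = 13202.01
Compute pressure:
P = R * Q^2 = 0.502 * 13202.01
= 6627.409 Pa

6627.409 Pa


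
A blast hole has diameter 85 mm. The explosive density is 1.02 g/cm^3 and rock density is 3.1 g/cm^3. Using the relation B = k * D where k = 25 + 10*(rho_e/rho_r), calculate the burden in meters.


First, compute k:
rho_e / rho_r = 1.02 / 3.1 = 0.3290322581
k = 25 + 10 * 0.3290322581 = 28.29032258
Then, compute burden:
B = k * D / 1000 = 28.29032258 * 85 / 1000
= 2404.677419 / 1000
= 2.4047 m

2.4047 m


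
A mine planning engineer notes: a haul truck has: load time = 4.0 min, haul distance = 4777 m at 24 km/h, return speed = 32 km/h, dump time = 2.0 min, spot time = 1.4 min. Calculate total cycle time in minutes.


28.2994 min

Convert haul speed to m/min: 24 * 1000/60 = 400 m/min
Haul time = 4777 / 400 = 11.9425 min
Convert return speed to m/min: 32 * 1000/60 = 533.3333333 m/min
Return time = 4777 / 533.3333333 = 8.956875 min
Total cycle time:
= 4.0 + 11.9425 + 2.0 + 8.956875 + 1.4
= 28.2994 min


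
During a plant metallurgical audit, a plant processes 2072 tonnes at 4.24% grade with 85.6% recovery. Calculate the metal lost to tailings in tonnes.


12.6508 tonnes

Total metal in feed:
= 2072 * 4.24 / 100 = 87.8528 tonnes
Metal recovered:
= 87.8528 * 85.6 / 100 = 75.2019968 tonnes
Metal lost to tailings:
= 87.8528 - 75.2019968
= 12.6508 tonnes


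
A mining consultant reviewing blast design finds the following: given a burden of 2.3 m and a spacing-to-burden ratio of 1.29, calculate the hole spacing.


Spacing = burden * ratio
= 2.3 * 1.29
= 2.967 m

2.967 m


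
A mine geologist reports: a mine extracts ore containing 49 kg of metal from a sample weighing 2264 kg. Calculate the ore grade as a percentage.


2.1643%

Ore grade = (metal mass / ore mass) * 100
= (49 / 2264) * 100
= 0.02164310954 * 100
= 2.1643%


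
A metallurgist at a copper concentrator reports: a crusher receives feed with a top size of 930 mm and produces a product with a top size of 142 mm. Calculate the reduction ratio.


6.5493

Reduction ratio = feed size / product size
= 930 / 142
= 6.5493


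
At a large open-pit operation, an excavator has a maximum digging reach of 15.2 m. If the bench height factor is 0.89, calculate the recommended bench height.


Bench height = reach * factor
= 15.2 * 0.89
= 13.528 m

13.528 m


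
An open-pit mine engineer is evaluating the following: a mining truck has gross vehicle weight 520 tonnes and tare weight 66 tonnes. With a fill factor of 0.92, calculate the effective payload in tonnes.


Maximum payload = gross - tare
= 520 - 66 = 454 tonnes
Effective payload = max payload * fill factor
= 454 * 0.92
= 417.68 tonnes

417.68 tonnes


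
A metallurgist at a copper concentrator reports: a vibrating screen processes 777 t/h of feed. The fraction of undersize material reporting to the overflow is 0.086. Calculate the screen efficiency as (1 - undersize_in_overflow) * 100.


Screen efficiency = (1 - fraction of undersize in overflow) * 100
= (1 - 0.086) * 100
= 0.914 * 100
= 91.4%

91.4%


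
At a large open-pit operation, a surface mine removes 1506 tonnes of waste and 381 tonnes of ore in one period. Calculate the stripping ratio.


Stripping ratio = waste tonnage / ore tonnage
= 1506 / 381
= 3.9528

3.9528


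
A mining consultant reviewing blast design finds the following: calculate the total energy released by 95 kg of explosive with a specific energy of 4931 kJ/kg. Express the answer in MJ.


Energy = mass * specific_energy / 1000
= 95 * 4931 / 1000
= 468445 / 1000
= 468.445 MJ

468.445 MJ


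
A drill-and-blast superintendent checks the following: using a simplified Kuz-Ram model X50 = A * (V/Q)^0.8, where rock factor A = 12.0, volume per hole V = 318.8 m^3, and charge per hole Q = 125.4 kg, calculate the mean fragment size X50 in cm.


Compute V/Q:
V/Q = 318.8 / 125.4 = 2.542264753
Raise to the power 0.8:
(V/Q)^0.8 = 2.542264753^0.8 = 2.109485871
Multiply by A:
X50 = 12.0 * 2.109485871
= 25.3138 cm

25.3138 cm


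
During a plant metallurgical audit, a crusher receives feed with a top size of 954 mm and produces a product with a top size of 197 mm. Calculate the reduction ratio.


Reduction ratio = feed size / product size
= 954 / 197
= 4.8426

4.8426


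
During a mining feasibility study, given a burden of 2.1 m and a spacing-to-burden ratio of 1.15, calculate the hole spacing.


2.415 m

Spacing = burden * ratio
= 2.1 * 1.15
= 2.415 m


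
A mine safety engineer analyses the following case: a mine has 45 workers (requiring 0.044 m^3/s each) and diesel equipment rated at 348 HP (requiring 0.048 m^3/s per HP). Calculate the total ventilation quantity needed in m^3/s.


18.684 m^3/s

Airflow for workers:
Q_people = 45 * 0.044 = 1.98 m^3/s
Airflow for diesel equipment:
Q_diesel = 348 * 0.048 = 16.704 m^3/s
Total ventilation:
Q_total = 1.98 + 16.704
= 18.684 m^3/s


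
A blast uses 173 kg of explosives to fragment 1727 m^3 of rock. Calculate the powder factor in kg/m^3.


Powder factor = explosive mass / rock volume
= 173 / 1727
= 0.1002 kg/m^3

0.1002 kg/m^3


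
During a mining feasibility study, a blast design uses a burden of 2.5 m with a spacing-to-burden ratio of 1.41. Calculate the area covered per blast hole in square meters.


8.8125 m^2

First, find the spacing:
Spacing = burden * ratio = 2.5 * 1.41
= 3.525 m
Then, calculate the area:
Area = burden * spacing = 2.5 * 3.525
= 8.8125 m^2


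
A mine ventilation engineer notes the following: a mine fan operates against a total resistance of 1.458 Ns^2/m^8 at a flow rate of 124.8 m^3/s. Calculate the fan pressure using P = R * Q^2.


22708.4083 Pa

Compute Q^2:
Q^2 = 124.8^2 = 15575.04
Compute pressure:
P = R * Q^2 = 1.458 * 15575.04
= 22708.4083 Pa


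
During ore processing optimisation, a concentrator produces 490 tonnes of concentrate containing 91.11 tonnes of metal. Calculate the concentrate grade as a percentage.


18.5939%

Grade = (metal in concentrate / concentrate mass) * 100
= (91.11 / 490) * 100
= 0.1859387755 * 100
= 18.5939%


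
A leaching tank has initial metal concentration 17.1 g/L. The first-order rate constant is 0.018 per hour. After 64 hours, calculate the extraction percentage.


68.3996%

Compute the exponent:
-k * t = -0.018 * 64 = -1.152
Remaining concentration:
C = 17.1 * exp(-1.152)
= 17.1 * 0.3160041287
= 5.403670601 g/L
Extracted = 17.1 - 5.403670601 = 11.6963294 g/L
Extraction % = 11.6963294 / 17.1 * 100
= 68.3996%


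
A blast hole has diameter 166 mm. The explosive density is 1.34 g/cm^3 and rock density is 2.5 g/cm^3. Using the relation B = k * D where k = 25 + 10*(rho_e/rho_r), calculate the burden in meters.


First, compute k:
rho_e / rho_r = 1.34 / 2.5 = 0.536
k = 25 + 10 * 0.536 = 30.36
Then, compute burden:
B = k * D / 1000 = 30.36 * 166 / 1000
= 5039.76 / 1000
= 5.0398 m

5.0398 m


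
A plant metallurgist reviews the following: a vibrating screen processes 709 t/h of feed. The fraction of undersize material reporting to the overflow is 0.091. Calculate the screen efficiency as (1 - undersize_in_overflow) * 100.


Screen efficiency = (1 - fraction of undersize in overflow) * 100
= (1 - 0.091) * 100
= 0.909 * 100
= 90.9%

90.9%


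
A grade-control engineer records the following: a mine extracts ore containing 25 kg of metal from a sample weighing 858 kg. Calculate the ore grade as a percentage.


Ore grade = (metal mass / ore mass) * 100
= (25 / 858) * 100
= 0.02913752914 * 100
= 2.9138%

2.9138%


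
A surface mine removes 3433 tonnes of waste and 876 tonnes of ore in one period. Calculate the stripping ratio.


Stripping ratio = waste tonnage / ore tonnage
= 3433 / 876
= 3.9189

3.9189


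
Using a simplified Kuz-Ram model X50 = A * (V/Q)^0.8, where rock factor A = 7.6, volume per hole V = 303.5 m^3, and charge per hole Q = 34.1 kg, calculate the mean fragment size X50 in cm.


43.6855 cm

Compute V/Q:
V/Q = 303.5 / 34.1 = 8.900293255
Raise to the power 0.8:
(V/Q)^0.8 = 8.900293255^0.8 = 5.748088593
Multiply by A:
X50 = 7.6 * 5.748088593
= 43.6855 cm


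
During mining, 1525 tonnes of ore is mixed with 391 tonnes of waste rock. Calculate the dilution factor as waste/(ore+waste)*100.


Total material = ore + waste
= 1525 + 391 = 1916 tonnes
Dilution = waste / total * 100
= 391 / 1916 * 100
= 0.2040709812 * 100
= 20.4071%

20.4071%


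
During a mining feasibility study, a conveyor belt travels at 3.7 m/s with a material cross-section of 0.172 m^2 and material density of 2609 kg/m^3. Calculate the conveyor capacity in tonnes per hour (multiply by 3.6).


Volumetric flow = speed * area
= 3.7 * 0.172 = 0.6364 m^3/s
Mass flow = volumetric * density
= 0.6364 * 2609 = 1660.3676 kg/s
Convert to t/h: multiply by 3.6
Capacity = 1660.3676 * 3.6
= 5977.3234 t/h

5977.3234 t/h


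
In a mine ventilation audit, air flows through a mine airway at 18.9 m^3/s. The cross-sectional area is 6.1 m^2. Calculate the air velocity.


3.0984 m/s

Velocity = flow rate / cross-sectional area
= 18.9 / 6.1
= 3.0984 m/s


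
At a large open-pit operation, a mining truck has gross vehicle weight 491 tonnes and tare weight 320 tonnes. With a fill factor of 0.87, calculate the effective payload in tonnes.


Maximum payload = gross - tare
= 491 - 320 = 171 tonnes
Effective payload = max payload * fill factor
= 171 * 0.87
= 148.77 tonnes

148.77 tonnes


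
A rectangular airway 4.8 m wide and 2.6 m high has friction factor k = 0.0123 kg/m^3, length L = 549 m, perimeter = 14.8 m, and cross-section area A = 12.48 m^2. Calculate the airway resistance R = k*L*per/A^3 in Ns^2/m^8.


Compute the numerator:
k * L * per = 0.0123 * 549 * 14.8
= 99.93996
Compute the denominator:
A^3 = 12.48^3 = 1943.764992
Resistance:
R = 99.93996 / 1943.764992
= 0.0514 Ns^2/m^8

0.0514 Ns^2/m^8


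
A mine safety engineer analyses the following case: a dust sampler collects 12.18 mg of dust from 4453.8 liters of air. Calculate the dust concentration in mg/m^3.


Convert liters to m^3: 1 m^3 = 1000 L
Concentration = mass / volume * 1000
= 12.18 / 4453.8 * 1000
= 0.002734743365 * 1000
= 2.7347 mg/m^3

2.7347 mg/m^3


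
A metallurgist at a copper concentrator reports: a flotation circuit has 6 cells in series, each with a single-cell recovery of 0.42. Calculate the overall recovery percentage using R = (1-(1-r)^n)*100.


Complement of single-cell recovery:
1 - r = 1 - 0.42 = 0.58
Raise to power n:
(1 - r)^6 = 0.58^6 = 0.03806869254
Overall recovery:
R = (1 - 0.03806869254) * 100
= 96.1931%

96.1931%


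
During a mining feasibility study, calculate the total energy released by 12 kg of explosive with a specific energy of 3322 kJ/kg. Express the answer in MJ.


Energy = mass * specific_energy / 1000
= 12 * 3322 / 1000
= 39864 / 1000
= 39.864 MJ

39.864 MJ


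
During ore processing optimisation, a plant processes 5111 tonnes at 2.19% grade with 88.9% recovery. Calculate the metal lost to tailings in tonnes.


12.4243 tonnes

Total metal in feed:
= 5111 * 2.19 / 100 = 111.9309 tonnes
Metal recovered:
= 111.9309 * 88.9 / 100 = 99.5065701 tonnes
Metal lost to tailings:
= 111.9309 - 99.5065701
= 12.4243 tonnes


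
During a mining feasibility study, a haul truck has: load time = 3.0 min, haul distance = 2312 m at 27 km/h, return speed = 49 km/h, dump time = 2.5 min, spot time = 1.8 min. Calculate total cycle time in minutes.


Convert haul speed to m/min: 27 * 1000/60 = 450 m/min
Haul time = 2312 / 450 = 5.137777778 min
Convert return speed to m/min: 49 * 1000/60 = 816.6666667 m/min
Return time = 2312 / 816.6666667 = 2.831020408 min
Total cycle time:
= 3.0 + 5.137777778 + 2.5 + 2.831020408 + 1.8
= 15.2688 min

15.2688 min


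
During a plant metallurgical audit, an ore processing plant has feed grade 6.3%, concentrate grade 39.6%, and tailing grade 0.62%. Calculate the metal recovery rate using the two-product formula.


Using the two-product formula:
R = 100 * c * (f - t) / (f * (c - t))
Numerator = 100 * 39.6 * (6.3 - 0.62)
= 100 * 39.6 * 5.68
= 22492.8
Denominator = 6.3 * (39.6 - 0.62)
= 6.3 * 38.98
= 245.574
R = 22492.8 / 245.574
= 91.5928%

91.5928%


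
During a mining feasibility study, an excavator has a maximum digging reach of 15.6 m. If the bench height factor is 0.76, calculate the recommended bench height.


11.856 m

Bench height = reach * factor
= 15.6 * 0.76
= 11.856 m


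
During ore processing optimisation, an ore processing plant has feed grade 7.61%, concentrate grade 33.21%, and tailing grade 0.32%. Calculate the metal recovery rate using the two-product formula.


96.727%

Using the two-product formula:
R = 100 * c * (f - t) / (f * (c - t))
Numerator = 100 * 33.21 * (7.61 - 0.32)
= 100 * 33.21 * 7.29
= 24210.09
Denominator = 7.61 * (33.21 - 0.32)
= 7.61 * 32.89
= 250.2929
R = 24210.09 / 250.2929
= 96.727%


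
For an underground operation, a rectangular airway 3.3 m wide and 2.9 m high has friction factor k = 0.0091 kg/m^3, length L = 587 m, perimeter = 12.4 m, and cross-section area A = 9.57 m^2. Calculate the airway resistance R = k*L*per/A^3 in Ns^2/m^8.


0.0756 Ns^2/m^8

Compute the numerator:
k * L * per = 0.0091 * 587 * 12.4
= 66.23708
Compute the denominator:
A^3 = 9.57^3 = 876.467493
Resistance:
R = 66.23708 / 876.467493
= 0.0756 Ns^2/m^8


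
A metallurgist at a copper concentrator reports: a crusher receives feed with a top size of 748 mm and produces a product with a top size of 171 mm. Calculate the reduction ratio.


4.3743

Reduction ratio = feed size / product size
= 748 / 171
= 4.3743


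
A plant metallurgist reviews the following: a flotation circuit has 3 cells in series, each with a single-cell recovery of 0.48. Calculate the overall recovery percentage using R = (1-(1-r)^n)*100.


85.9392%

Complement of single-cell recovery:
1 - r = 1 - 0.48 = 0.52
Raise to power n:
(1 - r)^3 = 0.52^3 = 0.140608
Overall recovery:
R = (1 - 0.140608) * 100
= 85.9392%


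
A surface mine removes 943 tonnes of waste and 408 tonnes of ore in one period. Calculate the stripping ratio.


2.3113

Stripping ratio = waste tonnage / ore tonnage
= 943 / 408
= 2.3113


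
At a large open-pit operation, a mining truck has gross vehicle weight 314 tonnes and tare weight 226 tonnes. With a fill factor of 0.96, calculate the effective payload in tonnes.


84.48 tonnes

Maximum payload = gross - tare
= 314 - 226 = 88 tonnes
Effective payload = max payload * fill factor
= 88 * 0.96
= 84.48 tonnes


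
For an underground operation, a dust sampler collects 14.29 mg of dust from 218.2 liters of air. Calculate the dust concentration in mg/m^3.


65.4904 mg/m^3

Convert liters to m^3: 1 m^3 = 1000 L
Concentration = mass / volume * 1000
= 14.29 / 218.2 * 1000
= 0.0654903758 * 1000
= 65.4904 mg/m^3


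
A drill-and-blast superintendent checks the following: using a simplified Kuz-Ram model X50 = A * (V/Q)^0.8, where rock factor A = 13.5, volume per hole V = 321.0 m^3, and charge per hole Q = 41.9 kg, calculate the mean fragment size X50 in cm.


Compute V/Q:
V/Q = 321.0 / 41.9 = 7.661097852
Raise to the power 0.8:
(V/Q)^0.8 = 7.661097852^0.8 = 5.098387111
Multiply by A:
X50 = 13.5 * 5.098387111
= 68.8282 cm

68.8282 cm


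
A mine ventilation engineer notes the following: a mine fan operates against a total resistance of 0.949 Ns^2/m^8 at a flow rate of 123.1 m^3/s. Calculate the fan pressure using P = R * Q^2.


Compute Q^2:
Q^2 = 123.1^2 = 15153.61
Compute pressure:
P = R * Q^2 = 0.949 * 15153.61
= 14380.7759 Pa

14380.7759 Pa


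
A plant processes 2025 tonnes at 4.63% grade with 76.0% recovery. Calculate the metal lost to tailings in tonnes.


Total metal in feed:
= 2025 * 4.63 / 100 = 93.7575 tonnes
Metal recovered:
= 93.7575 * 76.0 / 100 = 71.2557 tonnes
Metal lost to tailings:
= 93.7575 - 71.2557
= 22.5018 tonnes

22.5018 tonnes


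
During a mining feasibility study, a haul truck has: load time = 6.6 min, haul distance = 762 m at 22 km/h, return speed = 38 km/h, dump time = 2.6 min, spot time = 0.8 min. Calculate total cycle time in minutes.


13.2813 min

Convert haul speed to m/min: 22 * 1000/60 = 366.6666667 m/min
Haul time = 762 / 366.6666667 = 2.078181818 min
Convert return speed to m/min: 38 * 1000/60 = 633.3333333 m/min
Return time = 762 / 633.3333333 = 1.203157895 min
Total cycle time:
= 6.6 + 2.078181818 + 2.6 + 1.203157895 + 0.8
= 13.2813 min


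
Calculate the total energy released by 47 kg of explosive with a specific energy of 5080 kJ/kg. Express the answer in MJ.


Energy = mass * specific_energy / 1000
= 47 * 5080 / 1000
= 238760 / 1000
= 238.76 MJ

238.76 MJ


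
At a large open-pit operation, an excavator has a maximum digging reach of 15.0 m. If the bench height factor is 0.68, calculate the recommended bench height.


Bench height = reach * factor
= 15.0 * 0.68
= 10.2 m

10.2 m


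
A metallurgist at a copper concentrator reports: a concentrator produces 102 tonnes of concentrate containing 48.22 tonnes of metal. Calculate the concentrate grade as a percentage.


47.2745%

Grade = (metal in concentrate / concentrate mass) * 100
= (48.22 / 102) * 100
= 0.472745098 * 100
= 47.2745%


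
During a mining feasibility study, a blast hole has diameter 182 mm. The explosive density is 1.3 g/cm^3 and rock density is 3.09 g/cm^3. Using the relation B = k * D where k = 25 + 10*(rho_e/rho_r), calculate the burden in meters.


5.3157 m

First, compute k:
rho_e / rho_r = 1.3 / 3.09 = 0.4207119741
k = 25 + 10 * 0.4207119741 = 29.20711974
Then, compute burden:
B = k * D / 1000 = 29.20711974 * 182 / 1000
= 5315.695793 / 1000
= 5.3157 m


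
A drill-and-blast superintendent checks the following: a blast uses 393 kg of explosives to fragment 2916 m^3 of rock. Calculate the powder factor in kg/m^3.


0.1348 kg/m^3

Powder factor = explosive mass / rock volume
= 393 / 2916
= 0.1348 kg/m^3


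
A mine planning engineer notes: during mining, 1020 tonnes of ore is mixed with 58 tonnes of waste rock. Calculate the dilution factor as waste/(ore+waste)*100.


5.3803%

Total material = ore + waste
= 1020 + 58 = 1078 tonnes
Dilution = waste / total * 100
= 58 / 1078 * 100
= 0.05380333952 * 100
= 5.3803%


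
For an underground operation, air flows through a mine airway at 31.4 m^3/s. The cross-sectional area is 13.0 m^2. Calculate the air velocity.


Velocity = flow rate / cross-sectional area
= 31.4 / 13.0
= 2.4154 m/s

2.4154 m/s


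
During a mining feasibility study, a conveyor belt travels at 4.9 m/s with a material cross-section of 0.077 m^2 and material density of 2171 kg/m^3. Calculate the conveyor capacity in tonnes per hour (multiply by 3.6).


Volumetric flow = speed * area
= 4.9 * 0.077 = 0.3773 m^3/s
Mass flow = volumetric * density
= 0.3773 * 2171 = 819.1183 kg/s
Convert to t/h: multiply by 3.6
Capacity = 819.1183 * 3.6
= 2948.8259 t/h

2948.8259 t/h


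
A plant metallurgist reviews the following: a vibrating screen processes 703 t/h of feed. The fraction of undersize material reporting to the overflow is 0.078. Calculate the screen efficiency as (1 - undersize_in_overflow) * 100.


Screen efficiency = (1 - fraction of undersize in overflow) * 100
= (1 - 0.078) * 100
= 0.922 * 100
= 92.2%

92.2%


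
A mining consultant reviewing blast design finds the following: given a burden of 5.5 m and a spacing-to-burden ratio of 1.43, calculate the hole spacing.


Spacing = burden * ratio
= 5.5 * 1.43
= 7.865 m

7.865 m


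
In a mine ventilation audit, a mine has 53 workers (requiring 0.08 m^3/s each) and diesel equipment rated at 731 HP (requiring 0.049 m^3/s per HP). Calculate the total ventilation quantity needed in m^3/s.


40.059 m^3/s

Airflow for workers:
Q_people = 53 * 0.08 = 4.24 m^3/s
Airflow for diesel equipment:
Q_diesel = 731 * 0.049 = 35.819 m^3/s
Total ventilation:
Q_total = 4.24 + 35.819
= 40.059 m^3/s


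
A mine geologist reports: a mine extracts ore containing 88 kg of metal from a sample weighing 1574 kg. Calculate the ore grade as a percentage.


5.5909%

Ore grade = (metal mass / ore mass) * 100
= (88 / 1574) * 100
= 0.05590851334 * 100
= 5.5909%


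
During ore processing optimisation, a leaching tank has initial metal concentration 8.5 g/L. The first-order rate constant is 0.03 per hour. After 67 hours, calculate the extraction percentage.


86.6011%

Compute the exponent:
-k * t = -0.03 * 67 = -2.01
Remaining concentration:
C = 8.5 * exp(-2.01)
= 8.5 * 0.1339886747
= 1.138903735 g/L
Extracted = 8.5 - 1.138903735 = 7.361096265 g/L
Extraction % = 7.361096265 / 8.5 * 100
= 86.6011%


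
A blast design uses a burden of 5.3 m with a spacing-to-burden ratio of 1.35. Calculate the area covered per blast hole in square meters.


First, find the spacing:
Spacing = burden * ratio = 5.3 * 1.35
= 7.155 m
Then, calculate the area:
Area = burden * spacing = 5.3 * 7.155
= 37.9215 m^2

37.9215 m^2


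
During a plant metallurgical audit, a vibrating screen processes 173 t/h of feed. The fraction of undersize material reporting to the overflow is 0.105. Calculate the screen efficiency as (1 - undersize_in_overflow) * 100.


89.5%

Screen efficiency = (1 - fraction of undersize in overflow) * 100
= (1 - 0.105) * 100
= 0.895 * 100
= 89.5%


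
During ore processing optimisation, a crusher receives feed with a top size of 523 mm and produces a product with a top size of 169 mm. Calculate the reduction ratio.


3.0947

Reduction ratio = feed size / product size
= 523 / 169
= 3.0947


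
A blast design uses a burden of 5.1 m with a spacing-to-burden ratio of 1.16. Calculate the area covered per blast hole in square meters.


30.1716 m^2

First, find the spacing:
Spacing = burden * ratio = 5.1 * 1.16
= 5.916 m
Then, calculate the area:
Area = burden * spacing = 5.1 * 5.916
= 30.1716 m^2


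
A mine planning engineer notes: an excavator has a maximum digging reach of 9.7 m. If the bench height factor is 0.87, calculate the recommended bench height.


8.439 m

Bench height = reach * factor
= 9.7 * 0.87
= 8.439 m


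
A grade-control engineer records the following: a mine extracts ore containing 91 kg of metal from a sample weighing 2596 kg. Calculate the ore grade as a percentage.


3.5054%

Ore grade = (metal mass / ore mass) * 100
= (91 / 2596) * 100
= 0.03505392912 * 100
= 3.5054%


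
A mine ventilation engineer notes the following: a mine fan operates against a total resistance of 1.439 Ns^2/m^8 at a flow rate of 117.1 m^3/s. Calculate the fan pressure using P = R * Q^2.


Compute Q^2:
Q^2 = 117.1^2 = 13712.41
Compute pressure:
P = R * Q^2 = 1.439 * 13712.41
= 19732.158 Pa

19732.158 Pa


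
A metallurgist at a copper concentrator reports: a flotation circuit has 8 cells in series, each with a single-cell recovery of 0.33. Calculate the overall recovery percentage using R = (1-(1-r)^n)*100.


95.9393%

Complement of single-cell recovery:
1 - r = 1 - 0.33 = 0.67
Raise to power n:
(1 - r)^8 = 0.67^8 = 0.04060676776
Overall recovery:
R = (1 - 0.04060676776) * 100
= 95.9393%


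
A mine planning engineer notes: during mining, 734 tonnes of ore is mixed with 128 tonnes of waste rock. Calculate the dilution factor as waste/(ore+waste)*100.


14.8492%

Total material = ore + waste
= 734 + 128 = 862 tonnes
Dilution = waste / total * 100
= 128 / 862 * 100
= 0.1484918794 * 100
= 14.8492%


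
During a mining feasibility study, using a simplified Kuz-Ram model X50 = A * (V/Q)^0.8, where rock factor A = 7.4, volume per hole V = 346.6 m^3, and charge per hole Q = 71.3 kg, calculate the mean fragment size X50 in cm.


26.2194 cm

Compute V/Q:
V/Q = 346.6 / 71.3 = 4.86115007
Raise to the power 0.8:
(V/Q)^0.8 = 4.86115007^0.8 = 3.54316374
Multiply by A:
X50 = 7.4 * 3.54316374
= 26.2194 cm


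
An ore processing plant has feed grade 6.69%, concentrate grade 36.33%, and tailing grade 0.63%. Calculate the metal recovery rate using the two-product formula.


92.1815%

Using the two-product formula:
R = 100 * c * (f - t) / (f * (c - t))
Numerator = 100 * 36.33 * (6.69 - 0.63)
= 100 * 36.33 * 6.06
= 22015.98
Denominator = 6.69 * (36.33 - 0.63)
= 6.69 * 35.7
= 238.833
R = 22015.98 / 238.833
= 92.1815%


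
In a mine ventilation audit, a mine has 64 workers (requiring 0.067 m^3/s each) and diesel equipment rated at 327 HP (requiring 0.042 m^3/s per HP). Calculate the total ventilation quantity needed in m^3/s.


18.022 m^3/s

Airflow for workers:
Q_people = 64 * 0.067 = 4.288 m^3/s
Airflow for diesel equipment:
Q_diesel = 327 * 0.042 = 13.734 m^3/s
Total ventilation:
Q_total = 4.288 + 13.734
= 18.022 m^3/s


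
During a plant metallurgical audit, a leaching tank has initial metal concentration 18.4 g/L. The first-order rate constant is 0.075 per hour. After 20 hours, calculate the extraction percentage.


77.687%

Compute the exponent:
-k * t = -0.075 * 20 = -1.5
Remaining concentration:
C = 18.4 * exp(-1.5)
= 18.4 * 0.2231301601
= 4.105594947 g/L
Extracted = 18.4 - 4.105594947 = 14.29440505 g/L
Extraction % = 14.29440505 / 18.4 * 100
= 77.687%


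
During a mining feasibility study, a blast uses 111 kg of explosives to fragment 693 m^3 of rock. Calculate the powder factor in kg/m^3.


0.1602 kg/m^3

Powder factor = explosive mass / rock volume
= 111 / 693
= 0.1602 kg/m^3


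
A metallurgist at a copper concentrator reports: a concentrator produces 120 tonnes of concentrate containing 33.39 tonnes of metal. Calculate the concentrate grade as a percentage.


Grade = (metal in concentrate / concentrate mass) * 100
= (33.39 / 120) * 100
= 0.27825 * 100
= 27.825%

27.825%


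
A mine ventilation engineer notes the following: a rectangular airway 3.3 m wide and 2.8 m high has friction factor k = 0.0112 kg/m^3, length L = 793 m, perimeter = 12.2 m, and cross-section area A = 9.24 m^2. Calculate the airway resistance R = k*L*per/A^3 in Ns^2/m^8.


Compute the numerator:
k * L * per = 0.0112 * 793 * 12.2
= 108.35552
Compute the denominator:
A^3 = 9.24^3 = 788.889024
Resistance:
R = 108.35552 / 788.889024
= 0.1374 Ns^2/m^8

0.1374 Ns^2/m^8


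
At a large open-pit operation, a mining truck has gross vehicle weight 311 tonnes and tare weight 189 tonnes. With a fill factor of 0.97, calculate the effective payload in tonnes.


118.34 tonnes

Maximum payload = gross - tare
= 311 - 189 = 122 tonnes
Effective payload = max payload * fill factor
= 122 * 0.97
= 118.34 tonnes


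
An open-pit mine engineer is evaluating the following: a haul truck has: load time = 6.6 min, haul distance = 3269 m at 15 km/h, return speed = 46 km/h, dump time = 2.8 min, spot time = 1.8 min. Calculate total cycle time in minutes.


28.5399 min

Convert haul speed to m/min: 15 * 1000/60 = 250 m/min
Haul time = 3269 / 250 = 13.076 min
Convert return speed to m/min: 46 * 1000/60 = 766.6666667 m/min
Return time = 3269 / 766.6666667 = 4.263913043 min
Total cycle time:
= 6.6 + 13.076 + 2.8 + 4.263913043 + 1.8
= 28.5399 min


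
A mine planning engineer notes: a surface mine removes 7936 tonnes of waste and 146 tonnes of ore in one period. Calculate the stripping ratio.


Stripping ratio = waste tonnage / ore tonnage
= 7936 / 146
= 54.3562

54.3562


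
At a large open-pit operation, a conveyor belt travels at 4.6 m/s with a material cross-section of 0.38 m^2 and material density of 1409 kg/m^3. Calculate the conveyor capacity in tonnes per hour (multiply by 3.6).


8866.5552 t/h

Volumetric flow = speed * area
= 4.6 * 0.38 = 1.748 m^3/s
Mass flow = volumetric * density
= 1.748 * 1409 = 2462.932 kg/s
Convert to t/h: multiply by 3.6
Capacity = 2462.932 * 3.6
= 8866.5552 t/h


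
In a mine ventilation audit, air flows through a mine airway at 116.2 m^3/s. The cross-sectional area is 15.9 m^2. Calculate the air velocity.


7.3082 m/s

Velocity = flow rate / cross-sectional area
= 116.2 / 15.9
= 7.3082 m/s


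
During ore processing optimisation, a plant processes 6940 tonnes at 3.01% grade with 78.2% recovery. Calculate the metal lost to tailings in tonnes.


Total metal in feed:
= 6940 * 3.01 / 100 = 208.894 tonnes
Metal recovered:
= 208.894 * 78.2 / 100 = 163.355108 tonnes
Metal lost to tailings:
= 208.894 - 163.355108
= 45.5389 tonnes

45.5389 tonnes


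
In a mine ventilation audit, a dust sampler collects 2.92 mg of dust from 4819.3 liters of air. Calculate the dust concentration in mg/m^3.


Convert liters to m^3: 1 m^3 = 1000 L
Concentration = mass / volume * 1000
= 2.92 / 4819.3 * 1000
= 0.000605897122 * 1000
= 0.6059 mg/m^3

0.6059 mg/m^3


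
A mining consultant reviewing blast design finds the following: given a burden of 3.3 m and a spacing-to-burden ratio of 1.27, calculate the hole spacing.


Spacing = burden * ratio
= 3.3 * 1.27
= 4.191 m

4.191 m


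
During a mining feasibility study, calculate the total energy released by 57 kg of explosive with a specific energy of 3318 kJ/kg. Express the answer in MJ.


189.126 MJ

Energy = mass * specific_energy / 1000
= 57 * 3318 / 1000
= 189126 / 1000
= 189.126 MJ


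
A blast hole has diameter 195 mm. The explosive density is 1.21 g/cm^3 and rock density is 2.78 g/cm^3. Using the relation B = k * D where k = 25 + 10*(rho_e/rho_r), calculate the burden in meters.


5.7237 m

First, compute k:
rho_e / rho_r = 1.21 / 2.78 = 0.4352517986
k = 25 + 10 * 0.4352517986 = 29.35251799
Then, compute burden:
B = k * D / 1000 = 29.35251799 * 195 / 1000
= 5723.741007 / 1000
= 5.7237 m


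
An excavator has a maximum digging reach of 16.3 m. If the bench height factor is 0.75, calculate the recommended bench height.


12.225 m

Bench height = reach * factor
= 16.3 * 0.75
= 12.225 m


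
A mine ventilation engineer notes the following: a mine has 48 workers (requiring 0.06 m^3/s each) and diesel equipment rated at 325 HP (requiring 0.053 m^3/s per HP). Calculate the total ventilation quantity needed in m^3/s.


20.105 m^3/s

Airflow for workers:
Q_people = 48 * 0.06 = 2.88 m^3/s
Airflow for diesel equipment:
Q_diesel = 325 * 0.053 = 17.225 m^3/s
Total ventilation:
Q_total = 2.88 + 17.225
= 20.105 m^3/s


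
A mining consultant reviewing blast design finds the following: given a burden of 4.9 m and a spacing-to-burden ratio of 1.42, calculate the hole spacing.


Spacing = burden * ratio
= 4.9 * 1.42
= 6.958 m

6.958 m


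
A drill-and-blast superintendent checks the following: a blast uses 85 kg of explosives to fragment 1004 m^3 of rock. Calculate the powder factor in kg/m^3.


0.0847 kg/m^3

Powder factor = explosive mass / rock volume
= 85 / 1004
= 0.0847 kg/m^3


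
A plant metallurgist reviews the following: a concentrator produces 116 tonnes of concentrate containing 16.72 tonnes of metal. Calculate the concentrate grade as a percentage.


Grade = (metal in concentrate / concentrate mass) * 100
= (16.72 / 116) * 100
= 0.144137931 * 100
= 14.4138%

14.4138%


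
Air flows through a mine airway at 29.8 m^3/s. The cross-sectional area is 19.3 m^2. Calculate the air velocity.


Velocity = flow rate / cross-sectional area
= 29.8 / 19.3
= 1.544 m/s

1.544 m/s


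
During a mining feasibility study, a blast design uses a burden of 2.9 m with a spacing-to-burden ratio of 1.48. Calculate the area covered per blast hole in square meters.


First, find the spacing:
Spacing = burden * ratio = 2.9 * 1.48
= 4.292 m
Then, calculate the area:
Area = burden * spacing = 2.9 * 4.292
= 12.4468 m^2

12.4468 m^2


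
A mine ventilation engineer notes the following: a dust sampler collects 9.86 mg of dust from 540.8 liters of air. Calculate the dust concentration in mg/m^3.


18.2322 mg/m^3

Convert liters to m^3: 1 m^3 = 1000 L
Concentration = mass / volume * 1000
= 9.86 / 540.8 * 1000
= 0.01823224852 * 1000
= 18.2322 mg/m^3


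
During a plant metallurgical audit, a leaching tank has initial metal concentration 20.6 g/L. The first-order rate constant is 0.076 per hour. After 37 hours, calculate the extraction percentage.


Compute the exponent:
-k * t = -0.076 * 37 = -2.812
Remaining concentration:
C = 20.6 * exp(-2.812)
= 20.6 * 0.06008470274
= 1.237744876 g/L
Extracted = 20.6 - 1.237744876 = 19.36225512 g/L
Extraction % = 19.36225512 / 20.6 * 100
= 93.9915%

93.9915%


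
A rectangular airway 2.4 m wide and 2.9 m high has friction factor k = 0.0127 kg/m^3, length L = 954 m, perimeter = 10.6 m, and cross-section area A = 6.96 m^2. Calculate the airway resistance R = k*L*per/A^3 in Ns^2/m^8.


0.3809 Ns^2/m^8

Compute the numerator:
k * L * per = 0.0127 * 954 * 10.6
= 128.42748
Compute the denominator:
A^3 = 6.96^3 = 337.153536
Resistance:
R = 128.42748 / 337.153536
= 0.3809 Ns^2/m^8


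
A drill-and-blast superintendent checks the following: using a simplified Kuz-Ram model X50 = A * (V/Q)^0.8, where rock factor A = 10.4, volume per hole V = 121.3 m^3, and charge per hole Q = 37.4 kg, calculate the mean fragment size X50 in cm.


26.6578 cm

Compute V/Q:
V/Q = 121.3 / 37.4 = 3.243315508
Raise to the power 0.8:
(V/Q)^0.8 = 3.243315508^0.8 = 2.563252319
Multiply by A:
X50 = 10.4 * 2.563252319
= 26.6578 cm


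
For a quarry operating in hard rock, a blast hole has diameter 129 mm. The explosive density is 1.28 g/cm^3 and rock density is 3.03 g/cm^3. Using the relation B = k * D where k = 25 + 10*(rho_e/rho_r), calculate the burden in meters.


First, compute k:
rho_e / rho_r = 1.28 / 3.03 = 0.4224422442
k = 25 + 10 * 0.4224422442 = 29.22442244
Then, compute burden:
B = k * D / 1000 = 29.22442244 * 129 / 1000
= 3769.950495 / 1000
= 3.77 m

3.77 m


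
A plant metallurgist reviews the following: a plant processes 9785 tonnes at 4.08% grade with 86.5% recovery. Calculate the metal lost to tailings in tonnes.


53.8958 tonnes

Total metal in feed:
= 9785 * 4.08 / 100 = 399.228 tonnes
Metal recovered:
= 399.228 * 86.5 / 100 = 345.33222 tonnes
Metal lost to tailings:
= 399.228 - 345.33222
= 53.8958 tonnes


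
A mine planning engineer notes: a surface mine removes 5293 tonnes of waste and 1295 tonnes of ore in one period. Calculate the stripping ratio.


Stripping ratio = waste tonnage / ore tonnage
= 5293 / 1295
= 4.0873

4.0873


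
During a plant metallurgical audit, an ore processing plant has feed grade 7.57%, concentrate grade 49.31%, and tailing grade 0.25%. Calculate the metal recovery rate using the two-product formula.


97.1902%

Using the two-product formula:
R = 100 * c * (f - t) / (f * (c - t))
Numerator = 100 * 49.31 * (7.57 - 0.25)
= 100 * 49.31 * 7.32
= 36094.92
Denominator = 7.57 * (49.31 - 0.25)
= 7.57 * 49.06
= 371.3842
R = 36094.92 / 371.3842
= 97.1902%


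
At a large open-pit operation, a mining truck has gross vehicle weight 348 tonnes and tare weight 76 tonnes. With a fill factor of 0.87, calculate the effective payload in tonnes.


Maximum payload = gross - tare
= 348 - 76 = 272 tonnes
Effective payload = max payload * fill factor
= 272 * 0.87
= 236.64 tonnes

236.64 tonnes


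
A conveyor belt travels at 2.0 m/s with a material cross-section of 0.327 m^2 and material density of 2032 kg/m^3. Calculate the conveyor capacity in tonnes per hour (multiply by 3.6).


4784.1408 t/h

Volumetric flow = speed * area
= 2.0 * 0.327 = 0.654 m^3/s
Mass flow = volumetric * density
= 0.654 * 2032 = 1328.928 kg/s
Convert to t/h: multiply by 3.6
Capacity = 1328.928 * 3.6
= 4784.1408 t/h


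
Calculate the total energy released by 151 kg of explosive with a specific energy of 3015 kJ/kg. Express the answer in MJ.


455.265 MJ

Energy = mass * specific_energy / 1000
= 151 * 3015 / 1000
= 455265 / 1000
= 455.265 MJ


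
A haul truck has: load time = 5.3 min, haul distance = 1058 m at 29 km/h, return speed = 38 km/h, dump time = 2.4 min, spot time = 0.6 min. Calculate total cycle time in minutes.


Convert haul speed to m/min: 29 * 1000/60 = 483.3333333 m/min
Haul time = 1058 / 483.3333333 = 2.188965517 min
Convert return speed to m/min: 38 * 1000/60 = 633.3333333 m/min
Return time = 1058 / 633.3333333 = 1.670526316 min
Total cycle time:
= 5.3 + 2.188965517 + 2.4 + 1.670526316 + 0.6
= 12.1595 min

12.1595 min


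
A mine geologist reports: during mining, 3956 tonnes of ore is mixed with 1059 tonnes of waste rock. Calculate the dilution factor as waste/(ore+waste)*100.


21.1167%

Total material = ore + waste
= 3956 + 1059 = 5015 tonnes
Dilution = waste / total * 100
= 1059 / 5015 * 100
= 0.2111665005 * 100
= 21.1167%


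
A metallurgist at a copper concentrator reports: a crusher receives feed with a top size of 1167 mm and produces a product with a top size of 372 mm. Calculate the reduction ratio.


3.1371

Reduction ratio = feed size / product size
= 1167 / 372
= 3.1371


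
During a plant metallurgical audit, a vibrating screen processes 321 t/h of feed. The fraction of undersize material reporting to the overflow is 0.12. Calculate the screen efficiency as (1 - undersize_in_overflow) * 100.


88.0%

Screen efficiency = (1 - fraction of undersize in overflow) * 100
= (1 - 0.12) * 100
= 0.88 * 100
= 88.0%


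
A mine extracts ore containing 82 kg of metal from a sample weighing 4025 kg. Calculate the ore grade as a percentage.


Ore grade = (metal mass / ore mass) * 100
= (82 / 4025) * 100
= 0.02037267081 * 100
= 2.0373%

2.0373%


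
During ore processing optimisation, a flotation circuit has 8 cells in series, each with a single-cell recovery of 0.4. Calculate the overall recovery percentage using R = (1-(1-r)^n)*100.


98.3204%

Complement of single-cell recovery:
1 - r = 1 - 0.4 = 0.6
Raise to power n:
(1 - r)^8 = 0.6^8 = 0.01679616
Overall recovery:
R = (1 - 0.01679616) * 100
= 98.3204%


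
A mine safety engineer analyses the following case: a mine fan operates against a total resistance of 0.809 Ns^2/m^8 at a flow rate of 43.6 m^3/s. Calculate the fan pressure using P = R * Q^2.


Compute Q^2:
Q^2 = 43.6^2 = 1900.96
Compute pressure:
P = R * Q^2 = 0.809 * 1900.96
= 1537.8766 Pa

1537.8766 Pa


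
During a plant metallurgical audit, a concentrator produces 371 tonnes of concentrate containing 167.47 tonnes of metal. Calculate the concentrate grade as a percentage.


45.1402%

Grade = (metal in concentrate / concentrate mass) * 100
= (167.47 / 371) * 100
= 0.4514016173 * 100
= 45.1402%


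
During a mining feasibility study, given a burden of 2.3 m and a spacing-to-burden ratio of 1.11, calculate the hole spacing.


2.553 m

Spacing = burden * ratio
= 2.3 * 1.11
= 2.553 m


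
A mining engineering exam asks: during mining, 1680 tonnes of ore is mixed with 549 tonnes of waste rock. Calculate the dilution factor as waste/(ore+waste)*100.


24.6299%

Total material = ore + waste
= 1680 + 549 = 2229 tonnes
Dilution = waste / total * 100
= 549 / 2229 * 100
= 0.2462987887 * 100
= 24.6299%


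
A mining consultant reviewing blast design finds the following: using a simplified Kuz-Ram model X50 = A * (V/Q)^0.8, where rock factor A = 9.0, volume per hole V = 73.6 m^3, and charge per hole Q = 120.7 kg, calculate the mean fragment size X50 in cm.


6.0587 cm

Compute V/Q:
V/Q = 73.6 / 120.7 = 0.6097763049
Raise to the power 0.8:
(V/Q)^0.8 = 0.6097763049^0.8 = 0.6731881079
Multiply by A:
X50 = 9.0 * 0.6731881079
= 6.0587 cm
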